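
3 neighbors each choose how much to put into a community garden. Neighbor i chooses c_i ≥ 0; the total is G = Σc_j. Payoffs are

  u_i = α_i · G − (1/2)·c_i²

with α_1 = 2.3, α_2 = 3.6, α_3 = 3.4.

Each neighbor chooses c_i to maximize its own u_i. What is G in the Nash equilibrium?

9.3

Neighbor i's FOC: ∂u_i/∂c_i = α_i − c_i = 0, so c_i* = α_i.
NE contributions = (2.3, 3.6, 3.4); G = 9.3.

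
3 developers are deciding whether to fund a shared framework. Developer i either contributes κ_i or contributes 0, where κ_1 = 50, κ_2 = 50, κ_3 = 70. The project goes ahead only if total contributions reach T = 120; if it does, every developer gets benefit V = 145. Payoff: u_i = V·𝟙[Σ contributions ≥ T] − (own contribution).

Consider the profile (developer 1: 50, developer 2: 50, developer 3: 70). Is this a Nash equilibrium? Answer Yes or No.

Total = 170 ≥ 120: provided.
Developer 1 (pledges 50, payoff 95): dropping to 0 → total 120, payoff 145. Profitable deviation.

No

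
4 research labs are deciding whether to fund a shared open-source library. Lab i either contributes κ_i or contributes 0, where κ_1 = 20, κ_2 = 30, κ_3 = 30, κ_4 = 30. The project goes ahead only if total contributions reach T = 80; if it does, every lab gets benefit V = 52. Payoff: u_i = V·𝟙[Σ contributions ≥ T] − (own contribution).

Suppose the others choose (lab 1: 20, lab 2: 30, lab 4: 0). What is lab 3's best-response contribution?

30

Others' total = 50. Contributing 30 brings total to 80 ≥ 80: gain V − κ_3 = 22.
Best response: 30.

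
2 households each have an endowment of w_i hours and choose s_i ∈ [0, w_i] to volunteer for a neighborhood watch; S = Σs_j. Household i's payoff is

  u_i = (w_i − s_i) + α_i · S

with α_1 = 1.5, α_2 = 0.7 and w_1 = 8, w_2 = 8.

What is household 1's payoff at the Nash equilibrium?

12

∂u_i/∂s_i = α_i − 1, so household i contributes w_i if α_i > 1, else 0.
α_i > 1 for i ∈ {1}; NE contributions (8, 0), S = 8.
u_1 = (8 − 8) + 1.5·8 = 12.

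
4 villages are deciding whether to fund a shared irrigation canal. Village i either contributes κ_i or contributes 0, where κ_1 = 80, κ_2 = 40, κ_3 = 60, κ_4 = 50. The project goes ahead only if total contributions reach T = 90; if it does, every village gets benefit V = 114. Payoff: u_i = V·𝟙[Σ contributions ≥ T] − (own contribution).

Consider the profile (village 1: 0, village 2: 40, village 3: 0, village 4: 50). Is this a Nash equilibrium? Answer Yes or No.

Yes

Total = 90 ≥ 90: provided.
Village 1 (pledges 0, payoff 114): pledging 80 → total 170, payoff 34. No gain.
Village 2 (pledges 40, payoff 74): dropping to 0 → total 50, payoff 0. No gain.
Village 3 (pledges 0, payoff 114): pledging 60 → total 150, payoff 54. No gain.
Village 4 (pledges 50, payoff 64): dropping to 0 → total 40, payoff 0. No gain.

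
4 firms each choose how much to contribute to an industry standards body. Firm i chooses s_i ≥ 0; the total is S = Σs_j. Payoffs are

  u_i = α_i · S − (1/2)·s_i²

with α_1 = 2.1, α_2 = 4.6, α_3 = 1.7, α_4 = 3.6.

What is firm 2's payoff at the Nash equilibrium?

Firm i's FOC: ∂u_i/∂s_i = α_i − s_i = 0, so s_i* = α_i.
NE contributions = (2.1, 4.6, 1.7, 3.6); S = 12.
u_2 = α_2·S − ½·(s_2)² = 4.6·12 − ½·4.6² = 44.62.

44.62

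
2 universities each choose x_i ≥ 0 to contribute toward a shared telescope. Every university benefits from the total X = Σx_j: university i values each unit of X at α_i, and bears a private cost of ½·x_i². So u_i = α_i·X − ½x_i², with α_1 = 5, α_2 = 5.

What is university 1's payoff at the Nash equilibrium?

University i's FOC: ∂u_i/∂x_i = α_i − x_i = 0, so x_i* = α_i.
NE contributions = (5, 5); X = 10.
u_1 = α_1·X − ½·(x_1)² = 5·10 − ½·5² = 37.5.

37.5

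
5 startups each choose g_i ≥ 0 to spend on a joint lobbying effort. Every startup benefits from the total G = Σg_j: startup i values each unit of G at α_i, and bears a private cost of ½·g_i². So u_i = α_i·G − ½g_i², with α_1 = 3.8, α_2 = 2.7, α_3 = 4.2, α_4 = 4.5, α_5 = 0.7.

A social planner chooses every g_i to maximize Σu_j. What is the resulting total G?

79.5

Planner FOC: ∂(Σu_j)/∂g_i = (Σα_j) − g_i = 0, so g_i^SO = Σα_j = 15.9 for every i; G^SO = 79.5.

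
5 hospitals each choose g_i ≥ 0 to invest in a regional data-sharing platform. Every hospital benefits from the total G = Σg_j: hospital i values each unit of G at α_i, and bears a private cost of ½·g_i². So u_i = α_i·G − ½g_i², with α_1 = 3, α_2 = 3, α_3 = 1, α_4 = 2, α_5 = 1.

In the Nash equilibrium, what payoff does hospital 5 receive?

9.5

Hospital i's FOC: ∂u_i/∂g_i = α_i − g_i = 0, so g_i* = α_i.
NE contributions = (3, 3, 1, 2, 1); G = 10.
u_5 = α_5·G − ½·(g_5)² = 1·10 − ½·1² = 9.5.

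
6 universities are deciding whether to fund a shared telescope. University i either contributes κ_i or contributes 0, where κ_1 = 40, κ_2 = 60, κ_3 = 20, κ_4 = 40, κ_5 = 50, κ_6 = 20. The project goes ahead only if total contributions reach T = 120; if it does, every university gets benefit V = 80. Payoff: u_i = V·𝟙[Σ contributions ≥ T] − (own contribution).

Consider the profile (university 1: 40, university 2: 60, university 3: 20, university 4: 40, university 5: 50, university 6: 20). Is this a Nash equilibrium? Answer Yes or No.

No

Total = 230 ≥ 120: provided.
University 1 (pledges 40, payoff 40): dropping to 0 → total 190, payoff 80. Profitable deviation.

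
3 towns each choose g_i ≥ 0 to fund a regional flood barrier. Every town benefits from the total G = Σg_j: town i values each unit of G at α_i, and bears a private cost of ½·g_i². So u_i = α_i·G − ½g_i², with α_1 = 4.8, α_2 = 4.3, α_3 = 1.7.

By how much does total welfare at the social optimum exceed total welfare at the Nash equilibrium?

Town i's FOC: ∂u_i/∂g_i = α_i − g_i = 0, so g_i* = α_i.
NE contributions = (4.8, 4.3, 1.7); G = 10.8.
W^NE = (Σα)·G − ½Σα_i² = 10.8² − ½·44.42 = 94.43.
Planner sets g_i = Σα_j = 10.8 for every i, so G^SO = 3·10.8 = 32.4.
W^SO = (Σα)·G^SO − ½·3·(Σα)² = (3/2)·10.8² = 174.96.
Deadweight loss = W^SO − W^NE = 80.53.

80.53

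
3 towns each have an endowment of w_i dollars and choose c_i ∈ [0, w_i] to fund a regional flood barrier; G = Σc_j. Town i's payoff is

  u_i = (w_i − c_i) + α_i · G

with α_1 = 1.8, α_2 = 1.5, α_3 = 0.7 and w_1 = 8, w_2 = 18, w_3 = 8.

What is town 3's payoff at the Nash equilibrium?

∂u_i/∂c_i = α_i − 1, so town i contributes w_i if α_i > 1, else 0.
α_i > 1 for i ∈ {1, 2}; NE contributions (8, 18, 0), G = 26.
u_3 = (8 − 0) + 0.7·26 = 26.2.

26.2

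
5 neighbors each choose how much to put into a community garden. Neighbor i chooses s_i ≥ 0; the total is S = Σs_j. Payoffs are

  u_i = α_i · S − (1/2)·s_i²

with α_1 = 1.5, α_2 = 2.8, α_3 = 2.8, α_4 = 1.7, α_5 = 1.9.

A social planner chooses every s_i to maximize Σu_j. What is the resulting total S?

53.5

Planner FOC: ∂(Σu_j)/∂s_i = (Σα_j) − s_i = 0, so s_i^SO = Σα_j = 10.7 for every i; S^SO = 53.5.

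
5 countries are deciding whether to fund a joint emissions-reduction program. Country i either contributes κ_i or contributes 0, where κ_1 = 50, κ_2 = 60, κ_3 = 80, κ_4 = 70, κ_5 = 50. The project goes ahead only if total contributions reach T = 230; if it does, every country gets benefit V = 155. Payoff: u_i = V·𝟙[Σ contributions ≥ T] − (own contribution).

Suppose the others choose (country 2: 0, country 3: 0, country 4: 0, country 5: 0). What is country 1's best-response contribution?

0

Others' total = 0. Even contributing 50 gives 50 < 230: no benefit either way.
Best response: 0.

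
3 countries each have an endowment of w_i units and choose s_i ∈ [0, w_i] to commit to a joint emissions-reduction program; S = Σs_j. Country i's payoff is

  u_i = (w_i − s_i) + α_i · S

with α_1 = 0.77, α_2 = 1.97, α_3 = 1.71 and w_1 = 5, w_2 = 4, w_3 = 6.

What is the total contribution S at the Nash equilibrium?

∂u_i/∂s_i = α_i − 1, so country i contributes w_i if α_i > 1, else 0.
α_i > 1 for i ∈ {2, 3}; NE contributions (0, 4, 6), S = 10.

10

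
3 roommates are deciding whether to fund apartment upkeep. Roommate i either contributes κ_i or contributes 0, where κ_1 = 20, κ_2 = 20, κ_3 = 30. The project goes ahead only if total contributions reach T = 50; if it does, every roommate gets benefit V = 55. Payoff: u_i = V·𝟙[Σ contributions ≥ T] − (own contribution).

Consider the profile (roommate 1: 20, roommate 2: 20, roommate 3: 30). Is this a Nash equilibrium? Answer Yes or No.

No

Total = 70 ≥ 50: provided.
Roommate 1 (pledges 20, payoff 35): dropping to 0 → total 50, payoff 55. Profitable deviation.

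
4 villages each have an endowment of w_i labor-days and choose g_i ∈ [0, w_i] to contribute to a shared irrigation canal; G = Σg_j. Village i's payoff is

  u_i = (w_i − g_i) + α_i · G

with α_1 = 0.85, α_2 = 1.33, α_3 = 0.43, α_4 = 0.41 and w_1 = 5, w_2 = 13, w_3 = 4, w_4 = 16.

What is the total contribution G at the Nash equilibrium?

13

∂u_i/∂g_i = α_i − 1, so village i contributes w_i if α_i > 1, else 0.
α_i > 1 for i ∈ {2}; NE contributions (0, 13, 0, 0), G = 13.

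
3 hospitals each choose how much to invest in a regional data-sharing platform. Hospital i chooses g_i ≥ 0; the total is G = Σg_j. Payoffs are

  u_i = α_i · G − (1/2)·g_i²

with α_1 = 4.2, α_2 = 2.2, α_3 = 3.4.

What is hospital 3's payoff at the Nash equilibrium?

27.54

Hospital i's FOC: ∂u_i/∂g_i = α_i − g_i = 0, so g_i* = α_i.
NE contributions = (4.2, 2.2, 3.4); G = 9.8.
u_3 = α_3·G − ½·(g_3)² = 3.4·9.8 − ½·3.4² = 27.54.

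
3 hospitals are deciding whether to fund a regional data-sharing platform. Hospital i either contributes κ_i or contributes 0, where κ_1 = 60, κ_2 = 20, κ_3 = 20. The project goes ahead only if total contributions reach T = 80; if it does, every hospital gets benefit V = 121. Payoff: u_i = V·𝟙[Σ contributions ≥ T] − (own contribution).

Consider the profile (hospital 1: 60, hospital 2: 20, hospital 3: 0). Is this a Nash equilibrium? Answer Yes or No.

Total = 80 ≥ 80: provided.
Hospital 1 (pledges 60, payoff 61): dropping to 0 → total 20, payoff 0. No gain.
Hospital 2 (pledges 20, payoff 101): dropping to 0 → total 60, payoff 0. No gain.
Hospital 3 (pledges 0, payoff 121): pledging 20 → total 100, payoff 101. No gain.

Yes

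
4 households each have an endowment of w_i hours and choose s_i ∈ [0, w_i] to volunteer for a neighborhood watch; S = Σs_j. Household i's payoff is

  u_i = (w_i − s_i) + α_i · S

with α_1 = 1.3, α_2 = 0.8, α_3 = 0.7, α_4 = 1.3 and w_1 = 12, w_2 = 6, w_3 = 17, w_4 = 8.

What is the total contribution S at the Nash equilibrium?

∂u_i/∂s_i = α_i − 1, so household i contributes w_i if α_i > 1, else 0.
α_i > 1 for i ∈ {1, 4}; NE contributions (12, 0, 0, 8), S = 20.

20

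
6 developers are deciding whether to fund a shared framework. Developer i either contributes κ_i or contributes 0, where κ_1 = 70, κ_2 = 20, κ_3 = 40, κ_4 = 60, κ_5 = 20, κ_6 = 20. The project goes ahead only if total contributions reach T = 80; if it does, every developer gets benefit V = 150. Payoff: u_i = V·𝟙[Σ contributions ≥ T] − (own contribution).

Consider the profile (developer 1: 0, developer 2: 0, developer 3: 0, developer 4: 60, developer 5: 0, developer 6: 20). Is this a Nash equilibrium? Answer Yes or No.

Yes

Total = 80 ≥ 80: provided.
Developer 1 (pledges 0, payoff 150): pledging 70 → total 150, payoff 80. No gain.
Developer 2 (pledges 0, payoff 150): pledging 20 → total 100, payoff 130. No gain.
Developer 3 (pledges 0, payoff 150): pledging 40 → total 120, payoff 110. No gain.
Developer 4 (pledges 60, payoff 90): dropping to 0 → total 20, payoff 0. No gain.
Developer 5 (pledges 0, payoff 150): pledging 20 → total 100, payoff 130. No gain.
Developer 6 (pledges 20, payoff 130): dropping to 0 → total 60, payoff 0. No gain.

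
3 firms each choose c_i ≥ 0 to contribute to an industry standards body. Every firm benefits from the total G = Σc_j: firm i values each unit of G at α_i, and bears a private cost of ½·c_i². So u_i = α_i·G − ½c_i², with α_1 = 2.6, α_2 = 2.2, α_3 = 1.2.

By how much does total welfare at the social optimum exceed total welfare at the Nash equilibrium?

Firm i's FOC: ∂u_i/∂c_i = α_i − c_i = 0, so c_i* = α_i.
NE contributions = (2.6, 2.2, 1.2); G = 6.
W^NE = (Σα)·G − ½Σα_i² = 6² − ½·13.04 = 29.48.
Planner sets c_i = Σα_j = 6 for every i, so G^SO = 3·6 = 18.
W^SO = (Σα)·G^SO − ½·3·(Σα)² = (3/2)·6² = 54.
Deadweight loss = W^SO − W^NE = 24.52.

24.52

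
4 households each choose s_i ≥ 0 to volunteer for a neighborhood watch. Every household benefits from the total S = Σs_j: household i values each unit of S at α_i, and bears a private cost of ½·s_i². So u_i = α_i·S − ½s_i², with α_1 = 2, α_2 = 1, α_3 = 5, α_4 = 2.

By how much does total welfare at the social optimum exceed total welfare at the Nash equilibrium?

117

Household i's FOC: ∂u_i/∂s_i = α_i − s_i = 0, so s_i* = α_i.
NE contributions = (2, 1, 5, 2); S = 10.
W^NE = (Σα)·S − ½Σα_i² = 10² − ½·34 = 83.
Planner sets s_i = Σα_j = 10 for every i, so S^SO = 4·10 = 40.
W^SO = (Σα)·S^SO − ½·4·(Σα)² = (4/2)·10² = 200.
Deadweight loss = W^SO − W^NE = 117.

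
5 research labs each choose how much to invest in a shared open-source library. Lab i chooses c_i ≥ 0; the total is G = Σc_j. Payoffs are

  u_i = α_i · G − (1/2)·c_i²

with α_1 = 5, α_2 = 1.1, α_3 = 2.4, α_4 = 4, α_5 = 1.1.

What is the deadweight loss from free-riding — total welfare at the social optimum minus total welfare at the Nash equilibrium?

302.03

Lab i's FOC: ∂u_i/∂c_i = α_i − c_i = 0, so c_i* = α_i.
NE contributions = (5, 1.1, 2.4, 4, 1.1); G = 13.6.
W^NE = (Σα)·G − ½Σα_i² = 13.6² − ½·49.18 = 160.37.
Planner sets c_i = Σα_j = 13.6 for every i, so G^SO = 5·13.6 = 68.
W^SO = (Σα)·G^SO − ½·5·(Σα)² = (5/2)·13.6² = 462.4.
Deadweight loss = W^SO − W^NE = 302.03.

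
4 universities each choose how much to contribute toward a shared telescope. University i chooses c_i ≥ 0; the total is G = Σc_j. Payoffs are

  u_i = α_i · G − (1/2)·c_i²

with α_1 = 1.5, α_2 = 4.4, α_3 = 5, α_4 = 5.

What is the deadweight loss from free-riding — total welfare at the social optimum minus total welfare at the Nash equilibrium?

288.615

University i's FOC: ∂u_i/∂c_i = α_i − c_i = 0, so c_i* = α_i.
NE contributions = (1.5, 4.4, 5, 5); G = 15.9.
W^NE = (Σα)·G − ½Σα_i² = 15.9² − ½·71.61 = 217.005.
Planner sets c_i = Σα_j = 15.9 for every i, so G^SO = 4·15.9 = 63.6.
W^SO = (Σα)·G^SO − ½·4·(Σα)² = (4/2)·15.9² = 505.62.
Deadweight loss = W^SO − W^NE = 288.615.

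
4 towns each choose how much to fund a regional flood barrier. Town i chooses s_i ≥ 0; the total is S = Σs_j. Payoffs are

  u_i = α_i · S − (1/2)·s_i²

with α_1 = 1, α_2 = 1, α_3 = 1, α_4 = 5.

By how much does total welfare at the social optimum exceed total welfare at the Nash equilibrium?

Town i's FOC: ∂u_i/∂s_i = α_i − s_i = 0, so s_i* = α_i.
NE contributions = (1, 1, 1, 5); S = 8.
W^NE = (Σα)·S − ½Σα_i² = 8² − ½·28 = 50.
Planner sets s_i = Σα_j = 8 for every i, so S^SO = 4·8 = 32.
W^SO = (Σα)·S^SO − ½·4·(Σα)² = (4/2)·8² = 128.
Deadweight loss = W^SO − W^NE = 78.

78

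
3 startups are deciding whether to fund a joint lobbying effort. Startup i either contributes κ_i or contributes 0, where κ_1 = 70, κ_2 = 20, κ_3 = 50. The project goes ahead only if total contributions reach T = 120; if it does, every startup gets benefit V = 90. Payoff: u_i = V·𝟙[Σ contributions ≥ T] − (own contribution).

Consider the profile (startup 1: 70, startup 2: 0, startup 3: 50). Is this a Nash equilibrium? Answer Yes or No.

Total = 120 ≥ 120: provided.
Startup 1 (pledges 70, payoff 20): dropping to 0 → total 50, payoff 0. No gain.
Startup 2 (pledges 0, payoff 90): pledging 20 → total 140, payoff 70. No gain.
Startup 3 (pledges 50, payoff 40): dropping to 0 → total 70, payoff 0. No gain.

Yes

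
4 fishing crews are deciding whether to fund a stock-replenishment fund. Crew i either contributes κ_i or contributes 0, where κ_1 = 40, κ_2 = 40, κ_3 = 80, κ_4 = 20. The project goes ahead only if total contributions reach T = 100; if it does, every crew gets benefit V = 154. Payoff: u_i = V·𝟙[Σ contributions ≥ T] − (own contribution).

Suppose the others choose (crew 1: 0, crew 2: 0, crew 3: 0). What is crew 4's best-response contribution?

0

Others' total = 0. Even contributing 20 gives 20 < 100: no benefit either way.
Best response: 0.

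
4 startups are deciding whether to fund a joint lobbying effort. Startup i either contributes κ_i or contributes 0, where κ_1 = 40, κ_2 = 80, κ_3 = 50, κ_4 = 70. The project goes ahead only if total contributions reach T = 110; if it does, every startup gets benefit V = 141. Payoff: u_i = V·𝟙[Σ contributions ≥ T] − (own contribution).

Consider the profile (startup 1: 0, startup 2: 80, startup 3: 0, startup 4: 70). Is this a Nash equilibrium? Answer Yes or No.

Total = 150 ≥ 110: provided.
Startup 1 (pledges 0, payoff 141): pledging 40 → total 190, payoff 101. No gain.
Startup 2 (pledges 80, payoff 61): dropping to 0 → total 70, payoff 0. No gain.
Startup 3 (pledges 0, payoff 141): pledging 50 → total 200, payoff 91. No gain.
Startup 4 (pledges 70, payoff 71): dropping to 0 → total 80, payoff 0. No gain.

Yes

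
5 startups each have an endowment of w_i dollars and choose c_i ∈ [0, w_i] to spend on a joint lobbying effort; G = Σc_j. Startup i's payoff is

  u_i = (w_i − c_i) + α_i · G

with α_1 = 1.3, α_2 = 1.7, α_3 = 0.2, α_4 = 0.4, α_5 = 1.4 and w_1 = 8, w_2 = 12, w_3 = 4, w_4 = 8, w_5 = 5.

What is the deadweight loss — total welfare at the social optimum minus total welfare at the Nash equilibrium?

48

∂u_i/∂c_i = α_i − 1, so startup i contributes w_i if α_i > 1, else 0.
α_i > 1 for i ∈ {1, 2, 5}; NE contributions (8, 12, 0, 0, 5), G = 25.
W^NE = Σw_i − G^NE + (Σα_i)·G^NE = 37 + 4·25 = 137.
Planner: ∂(Σu_j)/∂c_i = Σα_j − 1 = 4 > 0, so everyone contributes w_i; G^SO = 37, W^SO = 37 + 4·37 = 185.
Deadweight loss = 48.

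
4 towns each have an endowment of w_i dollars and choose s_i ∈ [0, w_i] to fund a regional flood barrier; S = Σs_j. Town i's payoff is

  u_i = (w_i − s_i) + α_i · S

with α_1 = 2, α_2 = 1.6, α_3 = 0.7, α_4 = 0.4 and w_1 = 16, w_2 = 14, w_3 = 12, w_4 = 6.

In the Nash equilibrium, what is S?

∂u_i/∂s_i = α_i − 1, so town i contributes w_i if α_i > 1, else 0.
α_i > 1 for i ∈ {1, 2}; NE contributions (16, 14, 0, 0), S = 30.

30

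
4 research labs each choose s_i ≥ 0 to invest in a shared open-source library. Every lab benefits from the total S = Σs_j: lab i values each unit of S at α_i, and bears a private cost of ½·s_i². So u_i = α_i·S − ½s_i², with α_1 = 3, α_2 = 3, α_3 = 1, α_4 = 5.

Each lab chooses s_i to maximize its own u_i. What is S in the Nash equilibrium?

Lab i's FOC: ∂u_i/∂s_i = α_i − s_i = 0, so s_i* = α_i.
NE contributions = (3, 3, 1, 5); S = 12.

12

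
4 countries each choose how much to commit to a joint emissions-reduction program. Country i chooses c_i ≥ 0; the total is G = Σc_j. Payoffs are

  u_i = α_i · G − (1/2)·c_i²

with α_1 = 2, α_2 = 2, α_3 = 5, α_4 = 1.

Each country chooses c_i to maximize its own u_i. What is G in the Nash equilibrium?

10

Country i's FOC: ∂u_i/∂c_i = α_i − c_i = 0, so c_i* = α_i.
NE contributions = (2, 2, 5, 1); G = 10.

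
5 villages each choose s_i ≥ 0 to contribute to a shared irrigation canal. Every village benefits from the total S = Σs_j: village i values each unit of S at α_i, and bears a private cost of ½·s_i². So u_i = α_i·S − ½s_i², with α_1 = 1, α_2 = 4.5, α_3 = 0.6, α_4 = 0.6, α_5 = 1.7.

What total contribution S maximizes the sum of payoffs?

42

Planner FOC: ∂(Σu_j)/∂s_i = (Σα_j) − s_i = 0, so s_i^SO = Σα_j = 8.4 for every i; S^SO = 42.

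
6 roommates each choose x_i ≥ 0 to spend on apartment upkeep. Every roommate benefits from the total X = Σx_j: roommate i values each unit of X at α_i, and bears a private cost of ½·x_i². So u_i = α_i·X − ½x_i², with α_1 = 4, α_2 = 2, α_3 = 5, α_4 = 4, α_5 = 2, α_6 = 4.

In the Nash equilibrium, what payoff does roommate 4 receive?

Roommate i's FOC: ∂u_i/∂x_i = α_i − x_i = 0, so x_i* = α_i.
NE contributions = (4, 2, 5, 4, 2, 4); X = 21.
u_4 = α_4·X − ½·(x_4)² = 4·21 − ½·4² = 76.

76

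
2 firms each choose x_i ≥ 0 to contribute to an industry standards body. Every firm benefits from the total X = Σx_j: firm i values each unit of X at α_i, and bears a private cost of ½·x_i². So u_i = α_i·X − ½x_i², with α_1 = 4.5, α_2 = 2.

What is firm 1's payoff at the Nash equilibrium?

19.125

Firm i's FOC: ∂u_i/∂x_i = α_i − x_i = 0, so x_i* = α_i.
NE contributions = (4.5, 2); X = 6.5.
u_1 = α_1·X − ½·(x_1)² = 4.5·6.5 − ½·4.5² = 19.125.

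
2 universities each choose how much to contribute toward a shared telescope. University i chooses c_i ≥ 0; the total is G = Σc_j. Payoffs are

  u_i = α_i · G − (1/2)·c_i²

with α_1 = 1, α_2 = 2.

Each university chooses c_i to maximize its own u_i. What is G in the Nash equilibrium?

3

University i's FOC: ∂u_i/∂c_i = α_i − c_i = 0, so c_i* = α_i.
NE contributions = (1, 2); G = 3.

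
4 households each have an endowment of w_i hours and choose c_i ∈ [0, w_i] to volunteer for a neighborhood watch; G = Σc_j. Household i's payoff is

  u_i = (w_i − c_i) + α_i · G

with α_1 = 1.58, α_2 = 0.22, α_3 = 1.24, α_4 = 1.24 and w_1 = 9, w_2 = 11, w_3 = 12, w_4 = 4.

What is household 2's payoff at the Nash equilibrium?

16.5

∂u_i/∂c_i = α_i − 1, so household i contributes w_i if α_i > 1, else 0.
α_i > 1 for i ∈ {1, 3, 4}; NE contributions (9, 0, 12, 4), G = 25.
u_2 = (11 − 0) + 0.22·25 = 16.5.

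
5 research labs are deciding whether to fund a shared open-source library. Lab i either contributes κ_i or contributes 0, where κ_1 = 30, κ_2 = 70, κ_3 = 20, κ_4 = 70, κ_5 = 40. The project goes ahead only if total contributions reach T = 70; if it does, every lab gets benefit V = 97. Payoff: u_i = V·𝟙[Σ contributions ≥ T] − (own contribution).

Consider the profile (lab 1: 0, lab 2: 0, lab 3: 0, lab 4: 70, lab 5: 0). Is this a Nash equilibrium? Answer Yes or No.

Yes

Total = 70 ≥ 70: provided.
Lab 1 (pledges 0, payoff 97): pledging 30 → total 100, payoff 67. No gain.
Lab 2 (pledges 0, payoff 97): pledging 70 → total 140, payoff 27. No gain.
Lab 3 (pledges 0, payoff 97): pledging 20 → total 90, payoff 77. No gain.
Lab 4 (pledges 70, payoff 27): dropping to 0 → total 0, payoff 0. No gain.
Lab 5 (pledges 0, payoff 97): pledging 40 → total 110, payoff 57. No gain.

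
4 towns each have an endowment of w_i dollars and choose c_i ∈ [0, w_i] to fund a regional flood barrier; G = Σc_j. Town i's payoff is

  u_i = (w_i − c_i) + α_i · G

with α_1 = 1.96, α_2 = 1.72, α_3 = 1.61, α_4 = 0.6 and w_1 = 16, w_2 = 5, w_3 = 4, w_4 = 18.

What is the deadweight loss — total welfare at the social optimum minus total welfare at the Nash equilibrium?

∂u_i/∂c_i = α_i − 1, so town i contributes w_i if α_i > 1, else 0.
α_i > 1 for i ∈ {1, 2, 3}; NE contributions (16, 5, 4, 0), G = 25.
W^NE = Σw_i − G^NE + (Σα_i)·G^NE = 43 + 4.89·25 = 165.25.
Planner: ∂(Σu_j)/∂c_i = Σα_j − 1 = 4.89 > 0, so everyone contributes w_i; G^SO = 43, W^SO = 43 + 4.89·43 = 253.27.
Deadweight loss = 88.02.

88.02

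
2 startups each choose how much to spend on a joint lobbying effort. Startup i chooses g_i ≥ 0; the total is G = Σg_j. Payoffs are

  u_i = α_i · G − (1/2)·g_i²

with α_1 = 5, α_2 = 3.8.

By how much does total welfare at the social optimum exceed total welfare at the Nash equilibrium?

19.72

Startup i's FOC: ∂u_i/∂g_i = α_i − g_i = 0, so g_i* = α_i.
NE contributions = (5, 3.8); G = 8.8.
W^NE = (Σα)·G − ½Σα_i² = 8.8² − ½·39.44 = 57.72.
Planner sets g_i = Σα_j = 8.8 for every i, so G^SO = 2·8.8 = 17.6.
W^SO = (Σα)·G^SO − ½·2·(Σα)² = (2/2)·8.8² = 77.44.
Deadweight loss = W^SO − W^NE = 19.72.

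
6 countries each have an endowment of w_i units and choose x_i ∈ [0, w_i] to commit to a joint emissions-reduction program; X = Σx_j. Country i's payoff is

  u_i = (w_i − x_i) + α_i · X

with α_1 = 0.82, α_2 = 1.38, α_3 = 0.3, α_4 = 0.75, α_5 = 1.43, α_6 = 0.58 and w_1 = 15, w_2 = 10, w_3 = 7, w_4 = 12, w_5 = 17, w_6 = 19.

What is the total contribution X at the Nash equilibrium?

27

∂u_i/∂x_i = α_i − 1, so country i contributes w_i if α_i > 1, else 0.
α_i > 1 for i ∈ {2, 5}; NE contributions (0, 10, 0, 0, 17, 0), X = 27.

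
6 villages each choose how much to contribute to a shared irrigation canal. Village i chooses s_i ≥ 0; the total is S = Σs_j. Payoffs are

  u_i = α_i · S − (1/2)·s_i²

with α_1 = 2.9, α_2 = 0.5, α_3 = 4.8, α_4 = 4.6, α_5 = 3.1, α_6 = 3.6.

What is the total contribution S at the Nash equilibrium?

Village i's FOC: ∂u_i/∂s_i = α_i − s_i = 0, so s_i* = α_i.
NE contributions = (2.9, 0.5, 4.8, 4.6, 3.1, 3.6); S = 19.5.

19.5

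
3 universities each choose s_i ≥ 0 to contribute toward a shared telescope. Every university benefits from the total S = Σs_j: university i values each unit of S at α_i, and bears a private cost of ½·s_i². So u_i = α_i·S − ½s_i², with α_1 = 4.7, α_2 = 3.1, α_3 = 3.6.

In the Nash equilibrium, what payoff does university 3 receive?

University i's FOC: ∂u_i/∂s_i = α_i − s_i = 0, so s_i* = α_i.
NE contributions = (4.7, 3.1, 3.6); S = 11.4.
u_3 = α_3·S − ½·(s_3)² = 3.6·11.4 − ½·3.6² = 34.56.

34.56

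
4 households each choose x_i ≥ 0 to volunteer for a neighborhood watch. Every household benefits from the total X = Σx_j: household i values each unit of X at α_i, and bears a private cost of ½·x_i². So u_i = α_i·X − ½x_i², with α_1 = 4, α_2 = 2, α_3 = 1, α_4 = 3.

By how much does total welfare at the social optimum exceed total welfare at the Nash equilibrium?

115

Household i's FOC: ∂u_i/∂x_i = α_i − x_i = 0, so x_i* = α_i.
NE contributions = (4, 2, 1, 3); X = 10.
W^NE = (Σα)·X − ½Σα_i² = 10² − ½·30 = 85.
Planner sets x_i = Σα_j = 10 for every i, so X^SO = 4·10 = 40.
W^SO = (Σα)·X^SO − ½·4·(Σα)² = (4/2)·10² = 200.
Deadweight loss = W^SO − W^NE = 115.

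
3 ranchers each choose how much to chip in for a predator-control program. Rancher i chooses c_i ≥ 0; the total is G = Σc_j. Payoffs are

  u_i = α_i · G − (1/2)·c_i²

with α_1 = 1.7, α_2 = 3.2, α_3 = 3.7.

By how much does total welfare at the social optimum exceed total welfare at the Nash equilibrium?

50.39

Rancher i's FOC: ∂u_i/∂c_i = α_i − c_i = 0, so c_i* = α_i.
NE contributions = (1.7, 3.2, 3.7); G = 8.6.
W^NE = (Σα)·G − ½Σα_i² = 8.6² − ½·26.82 = 60.55.
Planner sets c_i = Σα_j = 8.6 for every i, so G^SO = 3·8.6 = 25.8.
W^SO = (Σα)·G^SO − ½·3·(Σα)² = (3/2)·8.6² = 110.94.
Deadweight loss = W^SO − W^NE = 50.39.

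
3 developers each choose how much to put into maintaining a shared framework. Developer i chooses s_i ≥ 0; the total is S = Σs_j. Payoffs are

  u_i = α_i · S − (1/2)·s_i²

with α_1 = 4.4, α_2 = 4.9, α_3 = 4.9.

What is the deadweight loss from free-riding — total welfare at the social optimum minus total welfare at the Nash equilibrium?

134.51

Developer i's FOC: ∂u_i/∂s_i = α_i − s_i = 0, so s_i* = α_i.
NE contributions = (4.4, 4.9, 4.9); S = 14.2.
W^NE = (Σα)·S − ½Σα_i² = 14.2² − ½·67.38 = 167.95.
Planner sets s_i = Σα_j = 14.2 for every i, so S^SO = 3·14.2 = 42.6.
W^SO = (Σα)·S^SO − ½·3·(Σα)² = (3/2)·14.2² = 302.46.
Deadweight loss = W^SO − W^NE = 134.51.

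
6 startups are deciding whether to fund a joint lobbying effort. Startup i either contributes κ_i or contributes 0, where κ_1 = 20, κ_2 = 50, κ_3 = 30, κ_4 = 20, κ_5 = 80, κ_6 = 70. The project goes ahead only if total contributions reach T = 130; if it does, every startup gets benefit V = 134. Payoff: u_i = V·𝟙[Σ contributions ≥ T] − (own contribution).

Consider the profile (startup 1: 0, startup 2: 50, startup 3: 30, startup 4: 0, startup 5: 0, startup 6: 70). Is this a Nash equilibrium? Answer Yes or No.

Yes

Total = 150 ≥ 130: provided.
Startup 1 (pledges 0, payoff 134): pledging 20 → total 170, payoff 114. No gain.
Startup 2 (pledges 50, payoff 84): dropping to 0 → total 100, payoff 0. No gain.
Startup 3 (pledges 30, payoff 104): dropping to 0 → total 120, payoff 0. No gain.
Startup 4 (pledges 0, payoff 134): pledging 20 → total 170, payoff 114. No gain.
Startup 5 (pledges 0, payoff 134): pledging 80 → total 230, payoff 54. No gain.
Startup 6 (pledges 70, payoff 64): dropping to 0 → total 80, payoff 0. No gain.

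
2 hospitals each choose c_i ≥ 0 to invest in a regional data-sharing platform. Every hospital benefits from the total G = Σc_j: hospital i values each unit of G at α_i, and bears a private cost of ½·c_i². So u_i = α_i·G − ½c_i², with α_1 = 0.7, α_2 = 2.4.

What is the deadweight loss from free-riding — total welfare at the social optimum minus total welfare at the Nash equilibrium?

Hospital i's FOC: ∂u_i/∂c_i = α_i − c_i = 0, so c_i* = α_i.
NE contributions = (0.7, 2.4); G = 3.1.
W^NE = (Σα)·G − ½Σα_i² = 3.1² − ½·6.25 = 6.485.
Planner sets c_i = Σα_j = 3.1 for every i, so G^SO = 2·3.1 = 6.2.
W^SO = (Σα)·G^SO − ½·2·(Σα)² = (2/2)·3.1² = 9.61.
Deadweight loss = W^SO − W^NE = 3.125.

3.125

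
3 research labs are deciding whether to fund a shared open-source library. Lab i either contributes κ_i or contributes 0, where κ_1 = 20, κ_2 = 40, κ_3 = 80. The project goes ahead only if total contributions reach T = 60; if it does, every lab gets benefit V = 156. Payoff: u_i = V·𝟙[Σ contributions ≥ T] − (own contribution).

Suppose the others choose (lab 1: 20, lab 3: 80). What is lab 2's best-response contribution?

Others' total = 100 ≥ 60; contributing adds cost 40 for no extra benefit.
Best response: 0.

0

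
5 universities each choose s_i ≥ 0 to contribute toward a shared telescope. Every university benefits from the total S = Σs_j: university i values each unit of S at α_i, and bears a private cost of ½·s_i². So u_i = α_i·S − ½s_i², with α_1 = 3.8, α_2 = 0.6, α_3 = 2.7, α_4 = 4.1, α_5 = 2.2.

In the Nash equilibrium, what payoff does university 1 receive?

43.7

University i's FOC: ∂u_i/∂s_i = α_i − s_i = 0, so s_i* = α_i.
NE contributions = (3.8, 0.6, 2.7, 4.1, 2.2); S = 13.4.
u_1 = α_1·S − ½·(s_1)² = 3.8·13.4 − ½·3.8² = 43.7.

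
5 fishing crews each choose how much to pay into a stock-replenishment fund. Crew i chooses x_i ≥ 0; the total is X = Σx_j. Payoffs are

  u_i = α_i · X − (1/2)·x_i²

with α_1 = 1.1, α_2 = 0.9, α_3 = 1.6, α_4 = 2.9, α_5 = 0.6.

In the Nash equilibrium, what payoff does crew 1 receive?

Crew i's FOC: ∂u_i/∂x_i = α_i − x_i = 0, so x_i* = α_i.
NE contributions = (1.1, 0.9, 1.6, 2.9, 0.6); X = 7.1.
u_1 = α_1·X − ½·(x_1)² = 1.1·7.1 − ½·1.1² = 7.205.

7.205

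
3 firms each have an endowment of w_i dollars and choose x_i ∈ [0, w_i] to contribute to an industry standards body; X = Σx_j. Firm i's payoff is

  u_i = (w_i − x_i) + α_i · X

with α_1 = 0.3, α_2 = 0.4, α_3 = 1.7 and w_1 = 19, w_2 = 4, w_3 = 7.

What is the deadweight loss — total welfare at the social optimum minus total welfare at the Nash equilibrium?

∂u_i/∂x_i = α_i − 1, so firm i contributes w_i if α_i > 1, else 0.
α_i > 1 for i ∈ {3}; NE contributions (0, 0, 7), X = 7.
W^NE = Σw_i − X^NE + (Σα_i)·X^NE = 30 + 1.4·7 = 39.8.
Planner: ∂(Σu_j)/∂x_i = Σα_j − 1 = 1.4 > 0, so everyone contributes w_i; X^SO = 30, W^SO = 30 + 1.4·30 = 72.
Deadweight loss = 32.2.

32.2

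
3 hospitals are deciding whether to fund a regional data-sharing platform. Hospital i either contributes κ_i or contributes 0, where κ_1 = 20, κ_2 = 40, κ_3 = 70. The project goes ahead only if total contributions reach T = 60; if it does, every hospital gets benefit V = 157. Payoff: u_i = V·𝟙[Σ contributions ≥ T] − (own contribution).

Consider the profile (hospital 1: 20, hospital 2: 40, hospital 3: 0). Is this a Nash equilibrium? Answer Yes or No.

Total = 60 ≥ 60: provided.
Hospital 1 (pledges 20, payoff 137): dropping to 0 → total 40, payoff 0. No gain.
Hospital 2 (pledges 40, payoff 117): dropping to 0 → total 20, payoff 0. No gain.
Hospital 3 (pledges 0, payoff 157): pledging 70 → total 130, payoff 87. No gain.

Yes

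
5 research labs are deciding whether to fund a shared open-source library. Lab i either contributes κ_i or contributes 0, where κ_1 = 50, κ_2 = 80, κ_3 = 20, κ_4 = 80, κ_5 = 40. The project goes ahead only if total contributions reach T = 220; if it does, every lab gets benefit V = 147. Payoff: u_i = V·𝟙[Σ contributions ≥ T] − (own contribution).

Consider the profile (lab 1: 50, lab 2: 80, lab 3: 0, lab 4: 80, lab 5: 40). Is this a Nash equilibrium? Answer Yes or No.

Yes

Total = 250 ≥ 220: provided.
Lab 1 (pledges 50, payoff 97): dropping to 0 → total 200, payoff 0. No gain.
Lab 2 (pledges 80, payoff 67): dropping to 0 → total 170, payoff 0. No gain.
Lab 3 (pledges 0, payoff 147): pledging 20 → total 270, payoff 127. No gain.
Lab 4 (pledges 80, payoff 67): dropping to 0 → total 170, payoff 0. No gain.
Lab 5 (pledges 40, payoff 107): dropping to 0 → total 210, payoff 0. No gain.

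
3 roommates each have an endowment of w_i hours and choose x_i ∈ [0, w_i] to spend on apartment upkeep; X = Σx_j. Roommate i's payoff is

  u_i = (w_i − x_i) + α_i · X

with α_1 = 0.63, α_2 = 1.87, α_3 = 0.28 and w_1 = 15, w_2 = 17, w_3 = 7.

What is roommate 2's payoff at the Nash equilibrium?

31.79

∂u_i/∂x_i = α_i − 1, so roommate i contributes w_i if α_i > 1, else 0.
α_i > 1 for i ∈ {2}; NE contributions (0, 17, 0), X = 17.
u_2 = (17 − 17) + 1.87·17 = 31.79.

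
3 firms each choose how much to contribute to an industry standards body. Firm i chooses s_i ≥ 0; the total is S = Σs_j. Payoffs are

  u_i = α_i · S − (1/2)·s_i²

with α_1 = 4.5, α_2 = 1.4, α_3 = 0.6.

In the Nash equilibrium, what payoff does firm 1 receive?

19.125

Firm i's FOC: ∂u_i/∂s_i = α_i − s_i = 0, so s_i* = α_i.
NE contributions = (4.5, 1.4, 0.6); S = 6.5.
u_1 = α_1·S − ½·(s_1)² = 4.5·6.5 − ½·4.5² = 19.125.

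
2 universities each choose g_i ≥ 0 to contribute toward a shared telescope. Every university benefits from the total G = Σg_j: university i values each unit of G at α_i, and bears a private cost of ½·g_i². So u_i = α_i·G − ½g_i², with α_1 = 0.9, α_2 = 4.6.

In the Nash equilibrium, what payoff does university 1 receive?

4.545

University i's FOC: ∂u_i/∂g_i = α_i − g_i = 0, so g_i* = α_i.
NE contributions = (0.9, 4.6); G = 5.5.
u_1 = α_1·G − ½·(g_1)² = 0.9·5.5 − ½·0.9² = 4.545.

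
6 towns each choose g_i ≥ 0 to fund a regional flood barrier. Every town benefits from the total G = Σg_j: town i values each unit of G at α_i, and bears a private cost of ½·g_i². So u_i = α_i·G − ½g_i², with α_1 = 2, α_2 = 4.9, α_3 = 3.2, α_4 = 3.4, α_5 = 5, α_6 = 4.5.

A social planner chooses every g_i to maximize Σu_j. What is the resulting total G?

Planner FOC: ∂(Σu_j)/∂g_i = (Σα_j) − g_i = 0, so g_i^SO = Σα_j = 23 for every i; G^SO = 138.

138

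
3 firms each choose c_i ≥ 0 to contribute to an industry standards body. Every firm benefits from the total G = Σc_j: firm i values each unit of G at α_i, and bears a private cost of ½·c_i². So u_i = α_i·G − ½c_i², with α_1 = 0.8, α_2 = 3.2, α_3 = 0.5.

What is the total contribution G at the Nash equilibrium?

Firm i's FOC: ∂u_i/∂c_i = α_i − c_i = 0, so c_i* = α_i.
NE contributions = (0.8, 3.2, 0.5); G = 4.5.

4.5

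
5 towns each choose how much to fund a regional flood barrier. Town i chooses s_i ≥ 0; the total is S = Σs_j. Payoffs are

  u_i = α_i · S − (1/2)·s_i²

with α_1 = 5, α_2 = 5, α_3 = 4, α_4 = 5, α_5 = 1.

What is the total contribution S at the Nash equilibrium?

20

Town i's FOC: ∂u_i/∂s_i = α_i − s_i = 0, so s_i* = α_i.
NE contributions = (5, 5, 4, 5, 1); S = 20.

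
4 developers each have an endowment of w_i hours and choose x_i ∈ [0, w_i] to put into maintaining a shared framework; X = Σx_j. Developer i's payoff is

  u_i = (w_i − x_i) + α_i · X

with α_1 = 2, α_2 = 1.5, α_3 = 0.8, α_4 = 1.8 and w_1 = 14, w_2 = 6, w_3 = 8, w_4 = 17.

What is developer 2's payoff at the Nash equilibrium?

55.5

∂u_i/∂x_i = α_i − 1, so developer i contributes w_i if α_i > 1, else 0.
α_i > 1 for i ∈ {1, 2, 4}; NE contributions (14, 6, 0, 17), X = 37.
u_2 = (6 − 6) + 1.5·37 = 55.5.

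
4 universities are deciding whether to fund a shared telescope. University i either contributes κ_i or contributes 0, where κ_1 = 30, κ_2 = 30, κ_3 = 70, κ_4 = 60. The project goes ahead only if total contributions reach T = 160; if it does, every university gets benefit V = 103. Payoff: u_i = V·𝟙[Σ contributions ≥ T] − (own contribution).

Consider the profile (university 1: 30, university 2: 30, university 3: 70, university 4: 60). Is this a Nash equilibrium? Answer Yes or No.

No

Total = 190 ≥ 160: provided.
University 1 (pledges 30, payoff 73): dropping to 0 → total 160, payoff 103. Profitable deviation.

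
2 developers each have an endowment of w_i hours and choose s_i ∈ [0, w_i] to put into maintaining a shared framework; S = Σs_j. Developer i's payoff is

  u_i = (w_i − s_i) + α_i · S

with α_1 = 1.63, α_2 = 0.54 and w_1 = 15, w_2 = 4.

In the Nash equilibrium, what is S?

∂u_i/∂s_i = α_i − 1, so developer i contributes w_i if α_i > 1, else 0.
α_i > 1 for i ∈ {1}; NE contributions (15, 0), S = 15.

15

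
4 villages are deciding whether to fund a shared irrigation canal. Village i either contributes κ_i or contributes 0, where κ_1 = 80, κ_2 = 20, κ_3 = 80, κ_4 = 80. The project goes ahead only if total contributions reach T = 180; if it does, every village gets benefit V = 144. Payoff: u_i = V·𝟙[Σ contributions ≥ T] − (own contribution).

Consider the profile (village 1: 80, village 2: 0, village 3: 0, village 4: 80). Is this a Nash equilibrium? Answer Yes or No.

Total = 160 < 180: not provided.
Village 1 (pledges 80, payoff -80): dropping to 0 → total 80, payoff 0. Profitable deviation.

No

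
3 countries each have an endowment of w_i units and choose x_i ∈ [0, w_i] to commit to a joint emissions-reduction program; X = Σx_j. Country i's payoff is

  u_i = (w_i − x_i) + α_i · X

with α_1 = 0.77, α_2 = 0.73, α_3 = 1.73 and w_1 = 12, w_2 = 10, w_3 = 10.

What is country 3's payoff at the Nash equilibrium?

17.3

∂u_i/∂x_i = α_i − 1, so country i contributes w_i if α_i > 1, else 0.
α_i > 1 for i ∈ {3}; NE contributions (0, 0, 10), X = 10.
u_3 = (10 − 10) + 1.73·10 = 17.3.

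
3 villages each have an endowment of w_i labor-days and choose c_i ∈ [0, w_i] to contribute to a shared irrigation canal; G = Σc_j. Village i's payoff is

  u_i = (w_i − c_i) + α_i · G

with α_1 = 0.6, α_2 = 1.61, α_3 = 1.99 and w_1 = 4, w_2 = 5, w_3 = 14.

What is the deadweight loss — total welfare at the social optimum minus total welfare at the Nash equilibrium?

12.8

∂u_i/∂c_i = α_i − 1, so village i contributes w_i if α_i > 1, else 0.
α_i > 1 for i ∈ {2, 3}; NE contributions (0, 5, 14), G = 19.
W^NE = Σw_i − G^NE + (Σα_i)·G^NE = 23 + 3.2·19 = 83.8.
Planner: ∂(Σu_j)/∂c_i = Σα_j − 1 = 3.2 > 0, so everyone contributes w_i; G^SO = 23, W^SO = 23 + 3.2·23 = 96.6.
Deadweight loss = 12.8.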